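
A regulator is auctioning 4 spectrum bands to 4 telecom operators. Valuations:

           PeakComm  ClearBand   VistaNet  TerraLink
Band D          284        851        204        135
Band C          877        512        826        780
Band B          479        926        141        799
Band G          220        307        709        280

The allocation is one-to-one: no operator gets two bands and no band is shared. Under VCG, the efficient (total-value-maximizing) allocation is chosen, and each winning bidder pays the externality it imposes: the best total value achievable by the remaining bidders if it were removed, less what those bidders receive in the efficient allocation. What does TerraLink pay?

Efficient allocation: PeakComm→Band C ($877M), ClearBand→Band D ($851M), VistaNet→Band G ($709M), TerraLink→Band B ($799M); total welfare W = $3236M.
TerraLink receives Band B at value $799M, so the others get W − 799 = $2437M.
Without TerraLink: best allocation of the remaining 3 bidders over all 4 bands is PeakComm→Band C ($877M), ClearBand→Band B ($926M), VistaNet→Band G ($709M), total $2512M.
VCG payment = (others' best without TerraLink) − (others' welfare with TerraLink) = 2512 − 2437 = $75M.

TerraLink pays $75M.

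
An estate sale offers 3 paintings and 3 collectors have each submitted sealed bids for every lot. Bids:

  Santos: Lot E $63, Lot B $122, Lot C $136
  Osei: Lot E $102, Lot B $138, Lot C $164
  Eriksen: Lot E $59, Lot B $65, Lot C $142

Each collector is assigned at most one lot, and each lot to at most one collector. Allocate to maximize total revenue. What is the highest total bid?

Maximum total: $366

Optimal: Santos→Lot B ($122), Osei→Lot E ($102), Eriksen→Lot C ($142) — total 122+102+142 = $366.
Max-entry greedy (repeatedly take the single best remaining cell) gives $345, worse by 21.
Next-best assignment: Santos→Lot B, Osei→Lot C, Eriksen→Lot E = $345.
No other one-to-one assignment exceeds $366.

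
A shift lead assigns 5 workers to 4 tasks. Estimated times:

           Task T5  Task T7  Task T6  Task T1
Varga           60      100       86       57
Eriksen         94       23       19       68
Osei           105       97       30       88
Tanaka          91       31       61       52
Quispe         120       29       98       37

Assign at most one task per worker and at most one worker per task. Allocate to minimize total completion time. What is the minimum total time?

Optimal: Varga→Task T5 (60 min), Tanaka→Task T7 (31 min), Eriksen→Task T6 (19 min), Quispe→Task T1 (37 min) — total 60+31+19+37 = 147 min.
Min-entry greedy (repeatedly take the single cheapest remaining cell) gives 160 min, worse by 13.
Swapping Eriksen↔Quispe (Eriksen→Task T1 68 min, Quispe→Task T6 98 min) adds 110.

Minimum total: 147 min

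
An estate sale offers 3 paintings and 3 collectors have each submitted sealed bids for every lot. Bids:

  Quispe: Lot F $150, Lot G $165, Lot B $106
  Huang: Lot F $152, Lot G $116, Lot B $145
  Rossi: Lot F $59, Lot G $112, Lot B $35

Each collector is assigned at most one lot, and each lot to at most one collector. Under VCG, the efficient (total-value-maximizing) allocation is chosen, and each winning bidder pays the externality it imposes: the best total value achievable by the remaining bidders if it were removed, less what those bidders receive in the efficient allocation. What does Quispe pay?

Quispe pays $7.

Efficient allocation: Quispe→Lot F ($150), Huang→Lot B ($145), Rossi→Lot G ($112); total welfare W = $407.
Quispe receives Lot F at value $150, so the others get W − 150 = $257.
Without Quispe: best allocation of the remaining 2 bidders over all 3 lots is Huang→Lot F ($152), Rossi→Lot G ($112), total $264.
VCG payment = (others' best without Quispe) − (others' welfare with Quispe) = 264 − 257 = $7.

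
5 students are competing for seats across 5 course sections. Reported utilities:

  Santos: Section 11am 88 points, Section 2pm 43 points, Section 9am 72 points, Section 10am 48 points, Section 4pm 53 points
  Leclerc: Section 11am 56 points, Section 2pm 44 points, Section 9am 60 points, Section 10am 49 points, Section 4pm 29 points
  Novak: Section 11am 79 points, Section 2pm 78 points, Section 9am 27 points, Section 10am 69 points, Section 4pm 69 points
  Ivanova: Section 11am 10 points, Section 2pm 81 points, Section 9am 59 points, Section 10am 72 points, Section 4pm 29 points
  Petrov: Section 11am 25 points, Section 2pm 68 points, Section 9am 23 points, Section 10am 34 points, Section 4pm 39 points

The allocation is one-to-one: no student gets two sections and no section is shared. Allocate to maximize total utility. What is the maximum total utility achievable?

Optimal: Santos→Section 11am (88 points), Leclerc→Section 9am (60 points), Novak→Section 4pm (69 points), Ivanova→Section 10am (72 points), Petrov→Section 2pm (68 points) — total 88+60+69+72+68 = 357 points.
Column-greedy (each section in turn goes to its best remaining student) gives 337 points, worse by 20.
Swapping Ivanova↔Petrov (Ivanova→Section 2pm 81 points, Petrov→Section 10am 34 points) loses 25.
No other one-to-one assignment exceeds 357 points.

Maximum total: 357 points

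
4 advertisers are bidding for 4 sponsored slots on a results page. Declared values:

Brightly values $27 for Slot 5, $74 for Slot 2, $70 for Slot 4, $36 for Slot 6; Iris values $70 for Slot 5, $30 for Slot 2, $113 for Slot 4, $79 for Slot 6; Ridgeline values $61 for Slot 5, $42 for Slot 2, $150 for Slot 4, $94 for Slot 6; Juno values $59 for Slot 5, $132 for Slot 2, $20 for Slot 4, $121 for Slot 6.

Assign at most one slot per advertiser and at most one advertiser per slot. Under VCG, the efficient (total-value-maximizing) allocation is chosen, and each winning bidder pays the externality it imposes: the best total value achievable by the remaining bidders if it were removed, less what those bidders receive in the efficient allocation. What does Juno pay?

Efficient allocation: Brightly→Slot 2 ($74), Iris→Slot 5 ($70), Ridgeline→Slot 4 ($150), Juno→Slot 6 ($121); total welfare W = $415.
Juno receives Slot 6 at value $121, so the others get W − 121 = $294.
Without Juno: best allocation of the remaining 3 bidders over all 4 slots is Brightly→Slot 2 ($74), Iris→Slot 6 ($79), Ridgeline→Slot 4 ($150), total $303.
VCG payment = (others' best without Juno) − (others' welfare with Juno) = 303 − 294 = $9.

Juno pays $9.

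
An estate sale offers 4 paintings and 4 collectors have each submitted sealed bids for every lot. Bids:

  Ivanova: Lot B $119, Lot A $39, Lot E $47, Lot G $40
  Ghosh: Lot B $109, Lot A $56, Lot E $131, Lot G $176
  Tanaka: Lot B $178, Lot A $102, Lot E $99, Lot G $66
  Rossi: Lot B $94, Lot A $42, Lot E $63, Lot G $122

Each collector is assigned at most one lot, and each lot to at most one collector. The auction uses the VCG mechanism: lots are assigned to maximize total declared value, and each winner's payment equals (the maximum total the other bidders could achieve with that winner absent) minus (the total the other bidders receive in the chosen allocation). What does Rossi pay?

Efficient allocation: Ivanova→Lot B ($119), Ghosh→Lot E ($131), Tanaka→Lot A ($102), Rossi→Lot G ($122); total welfare W = $474.
Rossi receives Lot G at value $122, so the others get W − 122 = $352.
Without Rossi: best allocation of the remaining 3 bidders over all 4 lots is Ivanova→Lot E ($47), Ghosh→Lot G ($176), Tanaka→Lot B ($178), total $401.
VCG payment = (others' best without Rossi) − (others' welfare with Rossi) = 401 − 352 = $49.

Rossi pays $49.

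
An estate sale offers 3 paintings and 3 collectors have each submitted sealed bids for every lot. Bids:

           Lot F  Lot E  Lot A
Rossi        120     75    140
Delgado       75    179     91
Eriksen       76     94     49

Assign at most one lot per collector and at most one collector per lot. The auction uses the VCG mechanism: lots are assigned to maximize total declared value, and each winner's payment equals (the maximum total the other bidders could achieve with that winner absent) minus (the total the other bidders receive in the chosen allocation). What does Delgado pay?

Efficient allocation: Rossi→Lot A ($140), Delgado→Lot E ($179), Eriksen→Lot F ($76); total welfare W = $395.
Delgado receives Lot E at value $179, so the others get W − 179 = $216.
Without Delgado: best allocation of the remaining 2 bidders over all 3 lots is Rossi→Lot A ($140), Eriksen→Lot E ($94), total $234.
VCG payment = (others' best without Delgado) − (others' welfare with Delgado) = 234 − 216 = $18.

Delgado pays $18.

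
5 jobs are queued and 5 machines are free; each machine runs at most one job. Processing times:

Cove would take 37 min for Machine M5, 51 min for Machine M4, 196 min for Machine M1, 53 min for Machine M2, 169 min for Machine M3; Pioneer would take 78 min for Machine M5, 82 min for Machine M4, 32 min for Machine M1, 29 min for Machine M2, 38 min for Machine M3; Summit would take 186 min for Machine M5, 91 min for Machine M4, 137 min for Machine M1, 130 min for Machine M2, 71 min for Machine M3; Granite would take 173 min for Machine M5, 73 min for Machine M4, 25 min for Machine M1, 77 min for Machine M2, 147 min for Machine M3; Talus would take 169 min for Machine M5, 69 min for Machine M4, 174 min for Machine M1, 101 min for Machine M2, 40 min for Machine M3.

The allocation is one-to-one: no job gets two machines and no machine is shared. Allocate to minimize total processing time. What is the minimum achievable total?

Minimum total: 222 min

Optimal: Cove→Machine M5 (37 min), Pioneer→Machine M2 (29 min), Summit→Machine M4 (91 min), Granite→Machine M1 (25 min), Talus→Machine M3 (40 min) — total 37+29+91+25+40 = 222 min.
Column-greedy (each machine in turn goes to its cheapest remaining job) gives 231 min, worse by 9.
Swapping Granite↔Cove (Granite→Machine M5 173 min, Cove→Machine M1 196 min) adds 307.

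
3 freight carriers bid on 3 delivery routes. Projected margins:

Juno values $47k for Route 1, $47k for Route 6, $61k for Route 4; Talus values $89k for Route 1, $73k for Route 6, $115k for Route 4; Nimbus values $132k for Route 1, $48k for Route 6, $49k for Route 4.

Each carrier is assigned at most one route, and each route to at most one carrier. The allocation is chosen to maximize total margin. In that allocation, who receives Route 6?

Juno receives Route 6.

Optimal: Juno→Route 6 ($47k), Talus→Route 4 ($115k), Nimbus→Route 1 ($132k) — total 47+115+132 = $294k.
Juno's own top route is Route 4 ($61k), but forcing Juno→Route 4 and reassigning the rest optimally gives only $266k — worse by 28.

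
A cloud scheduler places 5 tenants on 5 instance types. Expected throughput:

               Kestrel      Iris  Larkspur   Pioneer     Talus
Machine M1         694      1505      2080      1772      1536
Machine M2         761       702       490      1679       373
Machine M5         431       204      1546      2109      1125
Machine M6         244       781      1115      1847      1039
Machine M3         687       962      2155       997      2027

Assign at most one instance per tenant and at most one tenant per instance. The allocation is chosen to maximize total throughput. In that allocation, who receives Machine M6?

Iris receives Machine M6.

Optimal: Kestrel→Machine M2 (761 ops/s), Iris→Machine M6 (781 ops/s), Larkspur→Machine M1 (2080 ops/s), Pioneer→Machine M5 (2109 ops/s), Talus→Machine M3 (2027 ops/s) — total 761+781+2080+2109+2027 = 7758 ops/s.
Row-greedy (each tenant in turn takes its best remaining instance) gives 7569 ops/s, worse by 189.
Iris's own top instance is Machine M1 (1505 ops/s), but forcing Iris→Machine M1 and reassigning the rest optimally gives only 7686 ops/s — worse by 72.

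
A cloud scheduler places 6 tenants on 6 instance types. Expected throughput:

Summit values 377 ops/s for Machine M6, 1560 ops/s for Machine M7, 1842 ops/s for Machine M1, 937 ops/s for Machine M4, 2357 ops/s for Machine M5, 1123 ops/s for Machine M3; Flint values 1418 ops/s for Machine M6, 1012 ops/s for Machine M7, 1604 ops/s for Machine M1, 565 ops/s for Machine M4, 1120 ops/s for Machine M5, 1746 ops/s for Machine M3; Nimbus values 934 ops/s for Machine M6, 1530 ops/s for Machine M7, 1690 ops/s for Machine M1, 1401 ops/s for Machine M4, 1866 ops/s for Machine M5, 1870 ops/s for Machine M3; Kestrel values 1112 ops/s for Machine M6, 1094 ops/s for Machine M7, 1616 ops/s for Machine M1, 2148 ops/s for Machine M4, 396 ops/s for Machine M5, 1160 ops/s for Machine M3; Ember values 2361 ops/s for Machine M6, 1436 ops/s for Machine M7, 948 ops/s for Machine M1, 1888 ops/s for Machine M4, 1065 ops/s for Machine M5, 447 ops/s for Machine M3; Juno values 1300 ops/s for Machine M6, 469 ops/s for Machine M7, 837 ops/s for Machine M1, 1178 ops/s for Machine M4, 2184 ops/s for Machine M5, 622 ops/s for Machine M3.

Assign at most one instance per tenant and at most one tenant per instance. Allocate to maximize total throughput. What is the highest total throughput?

Optimal: Summit→Machine M1 (1842 ops/s), Flint→Machine M3 (1746 ops/s), Nimbus→Machine M7 (1530 ops/s), Kestrel→Machine M4 (2148 ops/s), Ember→Machine M6 (2361 ops/s), Juno→Machine M5 (2184 ops/s) — total 1842+1746+1530+2148+2361+2184 = 11811 ops/s.
Max-entry greedy (repeatedly take the single best remaining cell) gives 10809 ops/s, worse by 1002.
Swapping Flint↔Summit (Flint→Machine M1 1604 ops/s, Summit→Machine M3 1123 ops/s) loses 861.
Every other assignment is strictly worse.

Maximum total: 11811 ops/s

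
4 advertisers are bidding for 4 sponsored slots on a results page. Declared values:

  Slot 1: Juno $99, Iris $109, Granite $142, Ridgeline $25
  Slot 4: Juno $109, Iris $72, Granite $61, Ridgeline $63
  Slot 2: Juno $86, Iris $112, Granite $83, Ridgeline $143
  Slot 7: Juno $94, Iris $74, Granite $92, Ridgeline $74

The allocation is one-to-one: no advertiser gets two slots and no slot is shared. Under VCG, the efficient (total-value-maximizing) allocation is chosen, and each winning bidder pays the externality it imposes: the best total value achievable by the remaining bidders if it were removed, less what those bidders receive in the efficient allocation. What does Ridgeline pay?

Ridgeline pays $38.

Efficient allocation: Juno→Slot 4 ($109), Iris→Slot 7 ($74), Granite→Slot 1 ($142), Ridgeline→Slot 2 ($143); total welfare W = $468.
Ridgeline receives Slot 2 at value $143, so the others get W − 143 = $325.
Without Ridgeline: best allocation of the remaining 3 bidders over all 4 slots is Juno→Slot 4 ($109), Iris→Slot 2 ($112), Granite→Slot 1 ($142), total $363.
VCG payment = (others' best without Ridgeline) − (others' welfare with Ridgeline) = 363 − 325 = $38.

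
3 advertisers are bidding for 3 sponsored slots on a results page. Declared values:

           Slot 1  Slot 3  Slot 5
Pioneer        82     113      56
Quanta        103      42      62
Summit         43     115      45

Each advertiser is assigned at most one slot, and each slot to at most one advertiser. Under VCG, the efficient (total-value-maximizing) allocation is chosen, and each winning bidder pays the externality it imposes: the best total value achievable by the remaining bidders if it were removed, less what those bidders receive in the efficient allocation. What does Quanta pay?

Quanta pays $26.

Efficient allocation: Pioneer→Slot 5 ($56), Quanta→Slot 1 ($103), Summit→Slot 3 ($115); total welfare W = $274.
Quanta receives Slot 1 at value $103, so the others get W − 103 = $171.
Without Quanta: best allocation of the remaining 2 bidders over all 3 slots is Pioneer→Slot 1 ($82), Summit→Slot 3 ($115), total $197.
VCG payment = (others' best without Quanta) − (others' welfare with Quanta) = 197 − 171 = $26.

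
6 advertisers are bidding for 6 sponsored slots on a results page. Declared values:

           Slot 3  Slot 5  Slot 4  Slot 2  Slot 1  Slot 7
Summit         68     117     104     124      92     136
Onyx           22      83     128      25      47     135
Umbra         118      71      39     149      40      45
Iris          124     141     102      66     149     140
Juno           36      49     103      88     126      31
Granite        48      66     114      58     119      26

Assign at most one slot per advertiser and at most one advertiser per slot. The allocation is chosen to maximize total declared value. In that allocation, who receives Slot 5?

Summit receives Slot 5.

Optimal: Summit→Slot 5 ($117), Onyx→Slot 7 ($135), Umbra→Slot 2 ($149), Iris→Slot 3 ($124), Juno→Slot 1 ($126), Granite→Slot 4 ($114) — total 117+135+149+124+126+114 = $765.
Row-greedy (each advertiser in turn takes its best remaining slot) gives $659, worse by 106.
Every other assignment is strictly worse.
Summit's own top slot is Slot 7 ($136), but forcing Summit→Slot 7 and reassigning the rest optimally gives only $732 — worse by 33.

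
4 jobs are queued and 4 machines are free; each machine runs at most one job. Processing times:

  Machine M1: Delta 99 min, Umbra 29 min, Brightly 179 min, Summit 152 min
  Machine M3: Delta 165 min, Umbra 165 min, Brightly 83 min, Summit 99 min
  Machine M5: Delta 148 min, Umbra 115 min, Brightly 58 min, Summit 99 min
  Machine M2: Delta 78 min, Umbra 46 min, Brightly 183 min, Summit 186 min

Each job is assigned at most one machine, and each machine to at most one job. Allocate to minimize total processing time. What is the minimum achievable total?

Min total: 264 min

Optimal: Delta→Machine M2 (78 min), Umbra→Machine M1 (29 min), Brightly→Machine M5 (58 min), Summit→Machine M3 (99 min) — total 78+29+58+99 = 264 min.
Column-greedy (each machine in turn goes to its cheapest remaining job) gives 289 min, worse by 25.
Checked against all permutations: 264 min is optimal.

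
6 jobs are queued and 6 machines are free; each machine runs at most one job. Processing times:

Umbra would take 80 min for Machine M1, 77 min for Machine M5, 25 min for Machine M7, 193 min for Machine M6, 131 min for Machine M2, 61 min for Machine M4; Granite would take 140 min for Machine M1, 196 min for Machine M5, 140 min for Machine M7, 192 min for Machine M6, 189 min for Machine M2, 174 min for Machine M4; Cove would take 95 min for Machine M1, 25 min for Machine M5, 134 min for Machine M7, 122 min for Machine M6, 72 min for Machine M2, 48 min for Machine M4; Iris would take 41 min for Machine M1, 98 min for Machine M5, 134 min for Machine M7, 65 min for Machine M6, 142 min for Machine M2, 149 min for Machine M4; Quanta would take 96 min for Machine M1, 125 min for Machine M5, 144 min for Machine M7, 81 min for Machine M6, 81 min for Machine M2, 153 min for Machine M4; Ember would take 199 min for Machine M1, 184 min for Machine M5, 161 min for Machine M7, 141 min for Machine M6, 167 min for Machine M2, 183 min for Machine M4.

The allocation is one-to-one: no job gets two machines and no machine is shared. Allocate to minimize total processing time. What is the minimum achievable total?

Min total: 487 min

Optimal: Umbra→Machine M7 (25 min), Granite→Machine M4 (174 min), Cove→Machine M5 (25 min), Iris→Machine M1 (41 min), Quanta→Machine M2 (81 min), Ember→Machine M6 (141 min) — total 25+174+25+41+81+141 = 487 min.
Row-greedy (each job in turn takes its cheapest remaining machine) gives 519 min, worse by 32.
Every other assignment is strictly worse.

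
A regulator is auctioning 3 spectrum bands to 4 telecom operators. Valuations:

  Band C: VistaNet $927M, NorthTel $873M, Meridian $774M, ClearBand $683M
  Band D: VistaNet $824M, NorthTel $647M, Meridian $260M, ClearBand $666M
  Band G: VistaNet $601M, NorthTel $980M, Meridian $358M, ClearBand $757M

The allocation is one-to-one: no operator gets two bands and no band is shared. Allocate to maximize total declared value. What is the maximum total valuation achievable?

Maximum total: $2578M

Treat this as an assignment problem: match each operator to one band.
Optimal: Meridian→Band C ($774M), VistaNet→Band D ($824M), NorthTel→Band G ($980M) — total 774+824+980 = $2578M.
Max-entry greedy (repeatedly take the single best remaining cell) gives $2573M, worse by 5.
Next-best assignment: VistaNet→Band C, ClearBand→Band D, NorthTel→Band G = $2573M.
Every other assignment is strictly worse.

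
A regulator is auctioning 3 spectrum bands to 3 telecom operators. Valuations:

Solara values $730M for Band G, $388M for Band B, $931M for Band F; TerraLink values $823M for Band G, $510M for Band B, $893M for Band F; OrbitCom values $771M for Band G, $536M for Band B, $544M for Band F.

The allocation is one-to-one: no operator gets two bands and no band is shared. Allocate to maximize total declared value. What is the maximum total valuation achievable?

Max total: $2290M

This is the linear assignment problem.
Optimal: Solara→Band F ($931M), TerraLink→Band G ($823M), OrbitCom→Band B ($536M) — total 931+823+536 = $2290M.
Next-best assignment: Solara→Band F, TerraLink→Band B, OrbitCom→Band G = $2212M.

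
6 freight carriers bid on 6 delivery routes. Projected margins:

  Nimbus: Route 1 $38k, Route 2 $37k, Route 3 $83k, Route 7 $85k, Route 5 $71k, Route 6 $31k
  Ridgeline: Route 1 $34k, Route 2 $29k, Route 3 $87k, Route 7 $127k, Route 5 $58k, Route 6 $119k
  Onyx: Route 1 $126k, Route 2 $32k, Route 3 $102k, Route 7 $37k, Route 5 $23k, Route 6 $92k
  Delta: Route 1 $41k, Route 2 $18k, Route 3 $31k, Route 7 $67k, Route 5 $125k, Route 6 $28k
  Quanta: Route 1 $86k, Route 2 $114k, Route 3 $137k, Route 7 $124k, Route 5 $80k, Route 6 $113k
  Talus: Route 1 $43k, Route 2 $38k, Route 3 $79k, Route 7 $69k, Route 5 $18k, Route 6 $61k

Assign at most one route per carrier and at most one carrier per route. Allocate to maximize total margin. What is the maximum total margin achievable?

Max total: $648k

Optimal: Nimbus→Route 7 ($85k), Ridgeline→Route 6 ($119k), Onyx→Route 1 ($126k), Delta→Route 5 ($125k), Quanta→Route 2 ($114k), Talus→Route 3 ($79k) — total 85+119+126+125+114+79 = $648k.
Max-entry greedy (repeatedly take the single best remaining cell) gives $613k, worse by 35.
Next-best assignment: Nimbus→Route 3, Ridgeline→Route 7, Onyx→Route 1, Delta→Route 5, Quanta→Route 2, Talus→Route 6 = $636k.
No other one-to-one assignment exceeds $648k.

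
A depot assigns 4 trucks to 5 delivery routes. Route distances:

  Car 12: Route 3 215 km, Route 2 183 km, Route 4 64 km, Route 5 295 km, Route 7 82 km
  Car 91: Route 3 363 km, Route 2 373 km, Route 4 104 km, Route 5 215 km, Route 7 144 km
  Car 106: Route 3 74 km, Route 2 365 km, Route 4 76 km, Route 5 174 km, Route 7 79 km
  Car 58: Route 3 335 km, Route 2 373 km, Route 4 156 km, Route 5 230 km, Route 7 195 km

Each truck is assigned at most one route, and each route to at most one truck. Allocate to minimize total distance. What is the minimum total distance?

Min total: 490 km

Optimal: Car 12→Route 7 (82 km), Car 91→Route 4 (104 km), Car 106→Route 3 (74 km), Car 58→Route 5 (230 km) — total 82+104+74+230 = 490 km.
Column-greedy (each route in turn goes to its cheapest remaining truck) gives 591 km, worse by 101.
Checked against all permutations: 490 km is optimal.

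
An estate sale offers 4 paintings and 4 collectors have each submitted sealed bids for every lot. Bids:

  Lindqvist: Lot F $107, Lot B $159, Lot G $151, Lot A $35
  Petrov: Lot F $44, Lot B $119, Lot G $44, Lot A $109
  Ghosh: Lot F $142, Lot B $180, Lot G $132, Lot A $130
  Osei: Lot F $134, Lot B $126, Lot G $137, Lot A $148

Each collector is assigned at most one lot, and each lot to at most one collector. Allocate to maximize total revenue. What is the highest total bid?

Optimal: Lindqvist→Lot G ($151), Petrov→Lot A ($109), Ghosh→Lot B ($180), Osei→Lot F ($134) — total 151+109+180+134 = $574.
Max-entry greedy (repeatedly take the single best remaining cell) gives $523, worse by 51.
Every other assignment is strictly worse.

Max total: $574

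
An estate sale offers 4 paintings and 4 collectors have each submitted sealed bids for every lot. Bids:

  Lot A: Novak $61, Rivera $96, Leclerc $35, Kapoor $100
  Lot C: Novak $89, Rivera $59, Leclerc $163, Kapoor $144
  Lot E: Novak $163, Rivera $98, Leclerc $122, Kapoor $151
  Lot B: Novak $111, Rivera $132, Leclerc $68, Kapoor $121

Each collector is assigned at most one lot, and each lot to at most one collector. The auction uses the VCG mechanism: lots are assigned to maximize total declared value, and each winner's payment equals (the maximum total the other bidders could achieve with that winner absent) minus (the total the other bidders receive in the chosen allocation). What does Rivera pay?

Rivera pays $21.

Efficient allocation: Novak→Lot E ($163), Rivera→Lot B ($132), Leclerc→Lot C ($163), Kapoor→Lot A ($100); total welfare W = $558.
Rivera receives Lot B at value $132, so the others get W − 132 = $426.
Without Rivera: best allocation of the remaining 3 bidders over all 4 lots is Novak→Lot E ($163), Leclerc→Lot C ($163), Kapoor→Lot B ($121), total $447.
VCG payment = (others' best without Rivera) − (others' welfare with Rivera) = 447 − 426 = $21.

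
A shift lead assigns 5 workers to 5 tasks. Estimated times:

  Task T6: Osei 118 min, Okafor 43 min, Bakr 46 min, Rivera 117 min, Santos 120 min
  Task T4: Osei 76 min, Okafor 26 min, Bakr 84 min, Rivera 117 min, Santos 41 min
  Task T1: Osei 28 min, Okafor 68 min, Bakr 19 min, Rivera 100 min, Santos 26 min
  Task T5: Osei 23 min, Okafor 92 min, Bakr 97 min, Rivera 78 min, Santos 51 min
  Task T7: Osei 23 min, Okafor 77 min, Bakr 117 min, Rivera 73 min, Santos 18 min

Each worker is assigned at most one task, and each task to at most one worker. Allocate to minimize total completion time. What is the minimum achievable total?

Optimal: Osei→Task T5 (23 min), Okafor→Task T4 (26 min), Bakr→Task T6 (46 min), Rivera→Task T7 (73 min), Santos→Task T1 (26 min) — total 23+26+46+73+26 = 194 min.
Row-greedy (each worker in turn takes its cheapest remaining task) gives 261 min, worse by 67.
Next-best assignment: Osei→Task T1, Okafor→Task T4, Bakr→Task T6, Rivera→Task T5, Santos→Task T7 = 196 min.
Swapping Rivera↔Okafor (Rivera→Task T4 117 min, Okafor→Task T7 77 min) adds 95.
No other one-to-one assignment undercuts 194 min.

Minimum total: 194 min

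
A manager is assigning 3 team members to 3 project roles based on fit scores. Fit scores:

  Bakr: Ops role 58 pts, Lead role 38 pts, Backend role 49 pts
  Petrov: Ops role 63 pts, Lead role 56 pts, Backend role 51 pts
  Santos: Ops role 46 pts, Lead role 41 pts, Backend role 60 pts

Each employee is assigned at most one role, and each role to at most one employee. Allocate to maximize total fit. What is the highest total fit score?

Max total: 174 pts

Optimal: Bakr→Ops role (58 pts), Petrov→Lead role (56 pts), Santos→Backend role (60 pts) — total 58+56+60 = 174 pts.
Max-entry greedy (repeatedly take the single best remaining cell) gives 161 pts, worse by 13.
Swapping Bakr↔Santos (Bakr→Backend role 49 pts, Santos→Ops role 46 pts) loses 23.
Checked against all permutations: 174 pts is optimal.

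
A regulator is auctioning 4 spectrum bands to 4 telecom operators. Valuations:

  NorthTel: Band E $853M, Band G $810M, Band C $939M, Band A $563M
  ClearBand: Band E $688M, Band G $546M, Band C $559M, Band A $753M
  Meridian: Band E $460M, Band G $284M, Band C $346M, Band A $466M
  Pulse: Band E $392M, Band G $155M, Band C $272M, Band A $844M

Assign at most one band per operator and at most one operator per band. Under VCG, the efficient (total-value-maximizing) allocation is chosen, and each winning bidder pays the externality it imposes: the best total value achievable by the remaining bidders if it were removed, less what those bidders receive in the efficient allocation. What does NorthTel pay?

NorthTel pays $28M.

Efficient allocation: NorthTel→Band C ($939M), ClearBand→Band G ($546M), Meridian→Band E ($460M), Pulse→Band A ($844M); total welfare W = $2789M.
NorthTel receives Band C at value $939M, so the others get W − 939 = $1850M.
Without NorthTel: best allocation of the remaining 3 bidders over all 4 bands is ClearBand→Band E ($688M), Meridian→Band C ($346M), Pulse→Band A ($844M), total $1878M.
VCG payment = (others' best without NorthTel) − (others' welfare with NorthTel) = 1878 − 1850 = $28M.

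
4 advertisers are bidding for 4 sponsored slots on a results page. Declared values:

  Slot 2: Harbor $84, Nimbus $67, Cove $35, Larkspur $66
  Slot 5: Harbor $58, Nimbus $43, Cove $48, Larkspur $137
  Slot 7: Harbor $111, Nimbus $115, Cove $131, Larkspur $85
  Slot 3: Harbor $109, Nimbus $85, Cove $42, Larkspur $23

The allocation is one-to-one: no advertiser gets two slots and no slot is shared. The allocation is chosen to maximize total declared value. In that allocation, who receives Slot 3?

Harbor receives Slot 3.

Optimal: Harbor→Slot 3 ($109), Nimbus→Slot 2 ($67), Cove→Slot 7 ($131), Larkspur→Slot 5 ($137) — total 109+67+131+137 = $444.
Column-greedy (each slot in turn goes to its best remaining advertiser) gives $437, worse by 7.
Swapping Cove↔Nimbus (Cove→Slot 2 $35, Nimbus→Slot 7 $115) loses 48.
Harbor's own top slot is Slot 7 ($111), but forcing Harbor→Slot 7 and reassigning the rest optimally gives only $368 — worse by 76.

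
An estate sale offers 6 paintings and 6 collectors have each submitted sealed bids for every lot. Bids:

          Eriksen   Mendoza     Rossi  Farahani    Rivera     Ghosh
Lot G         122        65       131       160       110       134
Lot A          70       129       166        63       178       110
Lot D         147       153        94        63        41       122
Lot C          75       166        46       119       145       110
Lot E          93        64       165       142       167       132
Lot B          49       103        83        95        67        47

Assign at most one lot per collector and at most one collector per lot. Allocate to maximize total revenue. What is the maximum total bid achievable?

Optimal: Eriksen→Lot D ($147), Mendoza→Lot C ($166), Rossi→Lot E ($165), Farahani→Lot B ($95), Rivera→Lot A ($178), Ghosh→Lot G ($134) — total 147+166+165+95+178+134 = $885.
Max-entry greedy (repeatedly take the single best remaining cell) gives $863, worse by 22.

Max total: $885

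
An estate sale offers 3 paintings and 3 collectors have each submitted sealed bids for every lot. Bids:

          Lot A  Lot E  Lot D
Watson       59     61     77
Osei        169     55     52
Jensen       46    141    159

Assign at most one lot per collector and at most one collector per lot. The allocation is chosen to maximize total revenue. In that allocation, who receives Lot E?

Watson receives Lot E.

Optimal: Watson→Lot E ($61), Osei→Lot A ($169), Jensen→Lot D ($159) — total 61+169+159 = $389.
Column-greedy (each lot in turn goes to its best remaining collector) gives $387, worse by 2.
Next-best assignment: Watson→Lot D, Osei→Lot A, Jensen→Lot E = $387.
Watson's own top lot is Lot D ($77), but forcing Watson→Lot D and reassigning the rest optimally gives only $387 — worse by 2.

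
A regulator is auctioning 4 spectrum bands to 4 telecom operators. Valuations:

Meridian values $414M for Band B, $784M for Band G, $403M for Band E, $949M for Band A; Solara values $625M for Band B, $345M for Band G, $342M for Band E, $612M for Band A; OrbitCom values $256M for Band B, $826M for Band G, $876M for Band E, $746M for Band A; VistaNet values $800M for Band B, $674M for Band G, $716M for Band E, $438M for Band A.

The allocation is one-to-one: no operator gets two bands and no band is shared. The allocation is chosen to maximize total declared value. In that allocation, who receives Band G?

VistaNet receives Band G.

Optimal: Meridian→Band A ($949M), Solara→Band B ($625M), OrbitCom→Band E ($876M), VistaNet→Band G ($674M) — total 949+625+876+674 = $3124M.
Max-entry greedy (repeatedly take the single best remaining cell) gives $2970M, worse by 154.
Swapping VistaNet↔Meridian (VistaNet→Band A $438M, Meridian→Band G $784M) loses 401.
No other one-to-one assignment exceeds $3124M.
VistaNet's own top band is Band B ($800M), but forcing VistaNet→Band B and reassigning the rest optimally gives only $3072M — worse by 52.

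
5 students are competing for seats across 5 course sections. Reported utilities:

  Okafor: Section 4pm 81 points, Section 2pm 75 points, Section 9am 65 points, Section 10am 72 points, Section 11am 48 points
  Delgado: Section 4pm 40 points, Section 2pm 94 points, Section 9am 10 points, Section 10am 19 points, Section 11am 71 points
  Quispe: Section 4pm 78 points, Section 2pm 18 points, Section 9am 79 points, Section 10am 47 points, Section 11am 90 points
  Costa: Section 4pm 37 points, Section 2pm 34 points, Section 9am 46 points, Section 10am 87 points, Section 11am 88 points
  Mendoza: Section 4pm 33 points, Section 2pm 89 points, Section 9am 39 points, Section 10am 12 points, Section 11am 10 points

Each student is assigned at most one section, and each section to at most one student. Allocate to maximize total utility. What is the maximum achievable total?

Treat this as an assignment problem: match each student to one section.
Optimal: Okafor→Section 4pm (81 points), Delgado→Section 11am (71 points), Quispe→Section 9am (79 points), Costa→Section 10am (87 points), Mendoza→Section 2pm (89 points) — total 81+71+79+87+89 = 407 points.
Row-greedy (each student in turn takes its best remaining section) gives 391 points, worse by 16.
Next-best assignment: Okafor→Section 4pm, Delgado→Section 2pm, Quispe→Section 11am, Costa→Section 10am, Mendoza→Section 9am = 391 points.

Max total: 407 points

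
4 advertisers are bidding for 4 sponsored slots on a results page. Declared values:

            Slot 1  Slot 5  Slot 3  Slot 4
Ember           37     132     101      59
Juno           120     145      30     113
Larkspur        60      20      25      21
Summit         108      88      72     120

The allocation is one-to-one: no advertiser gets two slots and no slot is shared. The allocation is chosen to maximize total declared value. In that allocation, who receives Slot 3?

Optimal: Ember→Slot 3 ($101), Juno→Slot 5 ($145), Larkspur→Slot 1 ($60), Summit→Slot 4 ($120) — total 101+145+60+120 = $426.
Column-greedy (each slot in turn goes to its best remaining advertiser) gives $345, worse by 81.
Checked against all permutations: $426 is optimal.
Ember's own top slot is Slot 5 ($132), but forcing Ember→Slot 5 and reassigning the rest optimally gives only $397 — worse by 29.

Ember receives Slot 3.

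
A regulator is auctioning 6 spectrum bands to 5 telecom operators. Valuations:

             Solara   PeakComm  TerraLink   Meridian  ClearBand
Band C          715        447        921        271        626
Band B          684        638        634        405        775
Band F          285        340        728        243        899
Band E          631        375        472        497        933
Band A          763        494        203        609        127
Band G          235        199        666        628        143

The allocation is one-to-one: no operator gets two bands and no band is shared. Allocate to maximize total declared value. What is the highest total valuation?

Optimal: Solara→Band A ($763M), PeakComm→Band B ($638M), TerraLink→Band C ($921M), Meridian→Band G ($628M), ClearBand→Band E ($933M) — total 763+638+921+628+933 = $3883M.
Column-greedy (each band in turn goes to its best remaining operator) gives $3276M, worse by 607.
Next-best assignment: Solara→Band A, PeakComm→Band B, TerraLink→Band C, Meridian→Band G, ClearBand→Band F = $3849M.

Maximum total: $3883M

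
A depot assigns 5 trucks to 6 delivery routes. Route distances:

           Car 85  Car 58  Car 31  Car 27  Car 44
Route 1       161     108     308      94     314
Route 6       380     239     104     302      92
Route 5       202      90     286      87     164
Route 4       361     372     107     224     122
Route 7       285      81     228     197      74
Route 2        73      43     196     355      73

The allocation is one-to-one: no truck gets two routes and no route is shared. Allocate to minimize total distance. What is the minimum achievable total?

Min total: 435 km

Optimal: Car 85→Route 2 (73 km), Car 58→Route 5 (90 km), Car 31→Route 6 (104 km), Car 27→Route 1 (94 km), Car 44→Route 7 (74 km) — total 73+90+104+94+74 = 435 km.
Column-greedy (each route in turn goes to its cheapest remaining truck) gives 668 km, worse by 233.
Next-best assignment: Car 85→Route 2, Car 58→Route 5, Car 31→Route 4, Car 27→Route 1, Car 44→Route 7 = 438 km.
Swapping Car 58↔Car 85 (Car 58→Route 2 43 km, Car 85→Route 5 202 km) adds 82.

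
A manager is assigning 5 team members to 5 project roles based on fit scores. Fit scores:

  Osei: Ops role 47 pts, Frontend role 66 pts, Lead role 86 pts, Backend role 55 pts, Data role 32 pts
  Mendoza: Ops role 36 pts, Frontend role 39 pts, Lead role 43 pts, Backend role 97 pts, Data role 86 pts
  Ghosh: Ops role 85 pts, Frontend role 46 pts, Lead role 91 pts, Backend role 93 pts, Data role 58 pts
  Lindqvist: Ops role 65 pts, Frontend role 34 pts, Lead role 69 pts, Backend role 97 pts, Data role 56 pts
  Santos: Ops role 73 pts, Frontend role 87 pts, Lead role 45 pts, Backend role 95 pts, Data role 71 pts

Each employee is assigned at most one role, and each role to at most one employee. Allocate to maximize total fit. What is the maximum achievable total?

Maximum total: 441 pts

Optimal: Osei→Lead role (86 pts), Mendoza→Data role (86 pts), Ghosh→Ops role (85 pts), Lindqvist→Backend role (97 pts), Santos→Frontend role (87 pts) — total 86+86+85+97+87 = 441 pts.
Max-entry greedy (repeatedly take the single best remaining cell) gives 372 pts, worse by 69.
Swapping Lindqvist↔Mendoza (Lindqvist→Data role 56 pts, Mendoza→Backend role 97 pts) loses 30.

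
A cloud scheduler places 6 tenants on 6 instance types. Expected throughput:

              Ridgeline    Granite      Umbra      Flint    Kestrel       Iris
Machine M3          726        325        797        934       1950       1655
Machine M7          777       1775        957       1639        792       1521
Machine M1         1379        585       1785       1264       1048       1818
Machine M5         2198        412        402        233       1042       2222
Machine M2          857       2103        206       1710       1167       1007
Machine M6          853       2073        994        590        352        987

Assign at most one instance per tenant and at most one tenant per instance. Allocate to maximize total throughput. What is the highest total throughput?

Maximum total: 11237 ops/s

This is the linear assignment problem.
Optimal: Ridgeline→Machine M5 (2198 ops/s), Granite→Machine M6 (2073 ops/s), Umbra→Machine M1 (1785 ops/s), Flint→Machine M2 (1710 ops/s), Kestrel→Machine M3 (1950 ops/s), Iris→Machine M7 (1521 ops/s) — total 2198+2073+1785+1710+1950+1521 = 11237 ops/s.
Row-greedy (each tenant in turn takes its best remaining instance) gives 10662 ops/s, worse by 575.
Next-best assignment: Ridgeline→Machine M5, Granite→Machine M6, Umbra→Machine M7, Flint→Machine M2, Kestrel→Machine M3, Iris→Machine M1 = 10706 ops/s.
Swapping Granite↔Ridgeline (Granite→Machine M5 412 ops/s, Ridgeline→Machine M6 853 ops/s) loses 3006.
No other one-to-one assignment exceeds 11237 ops/s.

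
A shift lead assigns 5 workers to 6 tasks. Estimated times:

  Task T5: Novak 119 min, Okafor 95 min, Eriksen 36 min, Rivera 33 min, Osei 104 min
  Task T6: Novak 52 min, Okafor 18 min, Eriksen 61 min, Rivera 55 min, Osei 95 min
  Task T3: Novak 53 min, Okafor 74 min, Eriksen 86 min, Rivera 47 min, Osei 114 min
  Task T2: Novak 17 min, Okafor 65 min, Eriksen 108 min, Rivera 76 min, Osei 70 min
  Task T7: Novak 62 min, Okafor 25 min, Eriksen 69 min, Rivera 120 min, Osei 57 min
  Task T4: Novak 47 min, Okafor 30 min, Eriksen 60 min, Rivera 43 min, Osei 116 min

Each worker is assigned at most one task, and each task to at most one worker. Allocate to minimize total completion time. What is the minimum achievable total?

Min total: 171 min

This is a one-to-one assignment (minimum-cost bipartite matching).
Optimal: Novak→Task T2 (17 min), Okafor→Task T6 (18 min), Eriksen→Task T5 (36 min), Rivera→Task T4 (43 min), Osei→Task T7 (57 min) — total 17+18+36+43+57 = 171 min.
Column-greedy (each task in turn goes to its cheapest remaining worker) gives 243 min, worse by 72.
Every other assignment is strictly worse.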